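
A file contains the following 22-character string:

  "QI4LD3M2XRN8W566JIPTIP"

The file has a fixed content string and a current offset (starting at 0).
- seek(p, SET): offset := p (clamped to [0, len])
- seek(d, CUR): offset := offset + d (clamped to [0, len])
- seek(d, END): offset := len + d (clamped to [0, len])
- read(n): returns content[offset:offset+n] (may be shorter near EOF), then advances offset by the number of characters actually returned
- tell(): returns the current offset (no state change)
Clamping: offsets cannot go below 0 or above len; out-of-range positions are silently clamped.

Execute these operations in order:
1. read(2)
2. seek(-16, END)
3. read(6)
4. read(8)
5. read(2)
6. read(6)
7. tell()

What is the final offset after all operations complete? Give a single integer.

After 1 (read(2)): returned 'QI', offset=2
After 2 (seek(-16, END)): offset=6
After 3 (read(6)): returned 'M2XRN8', offset=12
After 4 (read(8)): returned 'W566JIPT', offset=20
After 5 (read(2)): returned 'IP', offset=22
After 6 (read(6)): returned '', offset=22
After 7 (tell()): offset=22

Answer: 22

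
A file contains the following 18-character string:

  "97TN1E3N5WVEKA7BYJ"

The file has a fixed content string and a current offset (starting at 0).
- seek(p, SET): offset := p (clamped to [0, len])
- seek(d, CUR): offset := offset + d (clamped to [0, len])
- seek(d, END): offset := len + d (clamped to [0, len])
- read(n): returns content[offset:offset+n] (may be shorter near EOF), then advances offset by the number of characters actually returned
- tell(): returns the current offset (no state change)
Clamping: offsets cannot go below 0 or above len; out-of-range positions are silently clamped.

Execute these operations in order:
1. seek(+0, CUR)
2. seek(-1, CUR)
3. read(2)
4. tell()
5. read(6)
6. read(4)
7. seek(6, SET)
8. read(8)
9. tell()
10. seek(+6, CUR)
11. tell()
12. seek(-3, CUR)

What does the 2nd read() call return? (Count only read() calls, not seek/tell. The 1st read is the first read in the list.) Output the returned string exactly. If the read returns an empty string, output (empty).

Answer: TN1E3N

Derivation:
After 1 (seek(+0, CUR)): offset=0
After 2 (seek(-1, CUR)): offset=0
After 3 (read(2)): returned '97', offset=2
After 4 (tell()): offset=2
After 5 (read(6)): returned 'TN1E3N', offset=8
After 6 (read(4)): returned '5WVE', offset=12
After 7 (seek(6, SET)): offset=6
After 8 (read(8)): returned '3N5WVEKA', offset=14
After 9 (tell()): offset=14
After 10 (seek(+6, CUR)): offset=18
After 11 (tell()): offset=18
After 12 (seek(-3, CUR)): offset=15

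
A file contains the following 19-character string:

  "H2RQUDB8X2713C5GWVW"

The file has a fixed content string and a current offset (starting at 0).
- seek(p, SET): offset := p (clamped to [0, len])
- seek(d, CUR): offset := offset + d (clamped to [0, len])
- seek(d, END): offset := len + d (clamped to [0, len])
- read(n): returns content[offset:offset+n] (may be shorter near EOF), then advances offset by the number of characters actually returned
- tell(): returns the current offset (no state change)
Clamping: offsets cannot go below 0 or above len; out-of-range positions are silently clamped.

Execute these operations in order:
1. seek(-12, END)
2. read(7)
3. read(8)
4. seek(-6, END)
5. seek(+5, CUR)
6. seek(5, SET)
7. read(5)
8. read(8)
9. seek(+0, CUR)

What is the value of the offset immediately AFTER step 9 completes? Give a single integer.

After 1 (seek(-12, END)): offset=7
After 2 (read(7)): returned '8X2713C', offset=14
After 3 (read(8)): returned '5GWVW', offset=19
After 4 (seek(-6, END)): offset=13
After 5 (seek(+5, CUR)): offset=18
After 6 (seek(5, SET)): offset=5
After 7 (read(5)): returned 'DB8X2', offset=10
After 8 (read(8)): returned '713C5GWV', offset=18
After 9 (seek(+0, CUR)): offset=18

Answer: 18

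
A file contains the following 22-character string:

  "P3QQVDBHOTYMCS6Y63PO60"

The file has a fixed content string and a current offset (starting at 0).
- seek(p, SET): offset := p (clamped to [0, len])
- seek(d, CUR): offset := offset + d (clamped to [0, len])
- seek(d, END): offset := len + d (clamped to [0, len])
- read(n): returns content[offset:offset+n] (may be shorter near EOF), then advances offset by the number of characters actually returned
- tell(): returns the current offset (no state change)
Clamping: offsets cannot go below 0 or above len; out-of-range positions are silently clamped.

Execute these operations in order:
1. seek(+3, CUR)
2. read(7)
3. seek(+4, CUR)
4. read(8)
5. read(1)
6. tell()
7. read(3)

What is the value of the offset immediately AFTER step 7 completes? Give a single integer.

Answer: 22

Derivation:
After 1 (seek(+3, CUR)): offset=3
After 2 (read(7)): returned 'QVDBHOT', offset=10
After 3 (seek(+4, CUR)): offset=14
After 4 (read(8)): returned '6Y63PO60', offset=22
After 5 (read(1)): returned '', offset=22
After 6 (tell()): offset=22
After 7 (read(3)): returned '', offset=22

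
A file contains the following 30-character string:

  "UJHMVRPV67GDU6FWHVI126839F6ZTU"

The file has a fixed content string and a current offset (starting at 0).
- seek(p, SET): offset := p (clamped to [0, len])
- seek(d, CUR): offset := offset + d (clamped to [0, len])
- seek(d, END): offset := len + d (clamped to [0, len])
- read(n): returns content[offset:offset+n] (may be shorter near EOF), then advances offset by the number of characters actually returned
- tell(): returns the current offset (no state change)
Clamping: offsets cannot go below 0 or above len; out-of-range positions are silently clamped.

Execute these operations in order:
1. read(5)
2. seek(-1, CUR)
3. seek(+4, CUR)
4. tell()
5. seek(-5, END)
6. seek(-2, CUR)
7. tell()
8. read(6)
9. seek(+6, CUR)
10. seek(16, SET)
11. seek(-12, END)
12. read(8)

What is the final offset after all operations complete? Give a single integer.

After 1 (read(5)): returned 'UJHMV', offset=5
After 2 (seek(-1, CUR)): offset=4
After 3 (seek(+4, CUR)): offset=8
After 4 (tell()): offset=8
After 5 (seek(-5, END)): offset=25
After 6 (seek(-2, CUR)): offset=23
After 7 (tell()): offset=23
After 8 (read(6)): returned '39F6ZT', offset=29
After 9 (seek(+6, CUR)): offset=30
After 10 (seek(16, SET)): offset=16
After 11 (seek(-12, END)): offset=18
After 12 (read(8)): returned 'I126839F', offset=26

Answer: 26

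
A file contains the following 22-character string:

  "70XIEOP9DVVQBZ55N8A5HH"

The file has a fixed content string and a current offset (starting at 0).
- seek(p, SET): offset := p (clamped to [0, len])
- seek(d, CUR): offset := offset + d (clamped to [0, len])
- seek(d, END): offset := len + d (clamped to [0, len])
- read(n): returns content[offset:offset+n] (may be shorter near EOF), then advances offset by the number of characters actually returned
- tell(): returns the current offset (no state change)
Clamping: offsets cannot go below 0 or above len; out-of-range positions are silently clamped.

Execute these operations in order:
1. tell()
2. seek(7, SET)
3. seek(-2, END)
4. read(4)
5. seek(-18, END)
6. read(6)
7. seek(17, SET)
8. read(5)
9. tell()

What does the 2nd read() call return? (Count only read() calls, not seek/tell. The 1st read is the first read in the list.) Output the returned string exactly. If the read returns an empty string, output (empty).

After 1 (tell()): offset=0
After 2 (seek(7, SET)): offset=7
After 3 (seek(-2, END)): offset=20
After 4 (read(4)): returned 'HH', offset=22
After 5 (seek(-18, END)): offset=4
After 6 (read(6)): returned 'EOP9DV', offset=10
After 7 (seek(17, SET)): offset=17
After 8 (read(5)): returned '8A5HH', offset=22
After 9 (tell()): offset=22

Answer: EOP9DV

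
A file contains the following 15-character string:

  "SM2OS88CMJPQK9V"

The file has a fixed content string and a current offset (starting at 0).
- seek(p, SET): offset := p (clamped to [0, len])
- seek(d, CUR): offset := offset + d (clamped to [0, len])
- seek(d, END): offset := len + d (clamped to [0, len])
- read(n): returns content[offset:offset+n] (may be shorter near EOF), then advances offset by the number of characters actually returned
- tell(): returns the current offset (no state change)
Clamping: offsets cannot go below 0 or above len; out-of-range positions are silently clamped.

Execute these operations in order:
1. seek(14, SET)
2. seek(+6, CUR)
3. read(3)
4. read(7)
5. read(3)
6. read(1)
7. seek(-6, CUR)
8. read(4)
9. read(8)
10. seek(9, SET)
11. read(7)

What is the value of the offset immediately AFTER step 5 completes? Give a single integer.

After 1 (seek(14, SET)): offset=14
After 2 (seek(+6, CUR)): offset=15
After 3 (read(3)): returned '', offset=15
After 4 (read(7)): returned '', offset=15
After 5 (read(3)): returned '', offset=15

Answer: 15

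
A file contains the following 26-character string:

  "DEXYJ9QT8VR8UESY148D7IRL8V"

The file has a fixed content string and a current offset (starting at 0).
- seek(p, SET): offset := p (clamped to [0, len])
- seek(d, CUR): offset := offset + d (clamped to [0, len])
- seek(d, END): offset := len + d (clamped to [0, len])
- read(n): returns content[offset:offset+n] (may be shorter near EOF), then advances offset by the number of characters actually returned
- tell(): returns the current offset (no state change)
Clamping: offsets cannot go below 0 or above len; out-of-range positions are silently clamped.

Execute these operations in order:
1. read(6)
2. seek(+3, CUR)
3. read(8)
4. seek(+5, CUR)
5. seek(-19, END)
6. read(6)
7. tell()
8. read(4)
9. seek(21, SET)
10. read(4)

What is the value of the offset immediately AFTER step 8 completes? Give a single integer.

After 1 (read(6)): returned 'DEXYJ9', offset=6
After 2 (seek(+3, CUR)): offset=9
After 3 (read(8)): returned 'VR8UESY1', offset=17
After 4 (seek(+5, CUR)): offset=22
After 5 (seek(-19, END)): offset=7
After 6 (read(6)): returned 'T8VR8U', offset=13
After 7 (tell()): offset=13
After 8 (read(4)): returned 'ESY1', offset=17

Answer: 17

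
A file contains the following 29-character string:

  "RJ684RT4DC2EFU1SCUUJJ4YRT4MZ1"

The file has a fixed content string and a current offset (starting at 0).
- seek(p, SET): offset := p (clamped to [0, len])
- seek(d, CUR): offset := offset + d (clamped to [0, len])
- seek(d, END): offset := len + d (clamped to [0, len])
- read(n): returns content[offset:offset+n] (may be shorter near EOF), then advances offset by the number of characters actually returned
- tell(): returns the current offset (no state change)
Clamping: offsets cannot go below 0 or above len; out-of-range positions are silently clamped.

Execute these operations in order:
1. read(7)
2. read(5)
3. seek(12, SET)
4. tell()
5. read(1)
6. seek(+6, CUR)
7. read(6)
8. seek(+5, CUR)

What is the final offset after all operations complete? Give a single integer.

After 1 (read(7)): returned 'RJ684RT', offset=7
After 2 (read(5)): returned '4DC2E', offset=12
After 3 (seek(12, SET)): offset=12
After 4 (tell()): offset=12
After 5 (read(1)): returned 'F', offset=13
After 6 (seek(+6, CUR)): offset=19
After 7 (read(6)): returned 'JJ4YRT', offset=25
After 8 (seek(+5, CUR)): offset=29

Answer: 29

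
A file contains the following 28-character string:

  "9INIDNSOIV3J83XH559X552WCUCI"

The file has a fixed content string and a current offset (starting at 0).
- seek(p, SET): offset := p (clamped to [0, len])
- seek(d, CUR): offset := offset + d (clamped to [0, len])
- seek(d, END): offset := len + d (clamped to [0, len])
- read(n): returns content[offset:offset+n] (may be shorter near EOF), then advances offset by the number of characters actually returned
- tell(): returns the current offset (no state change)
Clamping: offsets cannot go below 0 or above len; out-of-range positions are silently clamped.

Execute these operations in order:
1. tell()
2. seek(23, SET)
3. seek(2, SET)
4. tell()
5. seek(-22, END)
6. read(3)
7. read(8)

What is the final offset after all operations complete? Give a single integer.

After 1 (tell()): offset=0
After 2 (seek(23, SET)): offset=23
After 3 (seek(2, SET)): offset=2
After 4 (tell()): offset=2
After 5 (seek(-22, END)): offset=6
After 6 (read(3)): returned 'SOI', offset=9
After 7 (read(8)): returned 'V3J83XH5', offset=17

Answer: 17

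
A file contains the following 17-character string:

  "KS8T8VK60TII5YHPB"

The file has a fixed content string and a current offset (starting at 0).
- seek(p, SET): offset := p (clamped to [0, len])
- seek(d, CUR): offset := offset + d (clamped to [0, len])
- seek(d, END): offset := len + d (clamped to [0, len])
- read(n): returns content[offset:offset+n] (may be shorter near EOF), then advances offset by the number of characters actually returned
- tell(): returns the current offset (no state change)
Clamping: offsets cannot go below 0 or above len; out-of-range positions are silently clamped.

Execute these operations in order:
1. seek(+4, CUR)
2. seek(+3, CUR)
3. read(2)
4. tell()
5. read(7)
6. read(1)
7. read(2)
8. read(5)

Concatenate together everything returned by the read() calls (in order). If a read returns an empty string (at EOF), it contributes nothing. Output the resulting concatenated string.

After 1 (seek(+4, CUR)): offset=4
After 2 (seek(+3, CUR)): offset=7
After 3 (read(2)): returned '60', offset=9
After 4 (tell()): offset=9
After 5 (read(7)): returned 'TII5YHP', offset=16
After 6 (read(1)): returned 'B', offset=17
After 7 (read(2)): returned '', offset=17
After 8 (read(5)): returned '', offset=17

Answer: 60TII5YHPB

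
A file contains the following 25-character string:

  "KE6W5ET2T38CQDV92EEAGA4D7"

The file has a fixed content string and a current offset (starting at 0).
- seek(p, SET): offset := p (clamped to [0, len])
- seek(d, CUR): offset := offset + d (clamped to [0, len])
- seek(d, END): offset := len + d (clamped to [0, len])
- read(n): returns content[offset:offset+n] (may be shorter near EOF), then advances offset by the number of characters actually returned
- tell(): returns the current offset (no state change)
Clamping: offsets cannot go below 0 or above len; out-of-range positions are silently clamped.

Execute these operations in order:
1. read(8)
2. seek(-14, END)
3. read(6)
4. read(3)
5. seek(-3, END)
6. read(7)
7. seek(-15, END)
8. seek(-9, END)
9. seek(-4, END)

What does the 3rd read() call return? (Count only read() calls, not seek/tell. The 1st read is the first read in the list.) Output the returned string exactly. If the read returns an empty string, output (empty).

After 1 (read(8)): returned 'KE6W5ET2', offset=8
After 2 (seek(-14, END)): offset=11
After 3 (read(6)): returned 'CQDV92', offset=17
After 4 (read(3)): returned 'EEA', offset=20
After 5 (seek(-3, END)): offset=22
After 6 (read(7)): returned '4D7', offset=25
After 7 (seek(-15, END)): offset=10
After 8 (seek(-9, END)): offset=16
After 9 (seek(-4, END)): offset=21

Answer: EEA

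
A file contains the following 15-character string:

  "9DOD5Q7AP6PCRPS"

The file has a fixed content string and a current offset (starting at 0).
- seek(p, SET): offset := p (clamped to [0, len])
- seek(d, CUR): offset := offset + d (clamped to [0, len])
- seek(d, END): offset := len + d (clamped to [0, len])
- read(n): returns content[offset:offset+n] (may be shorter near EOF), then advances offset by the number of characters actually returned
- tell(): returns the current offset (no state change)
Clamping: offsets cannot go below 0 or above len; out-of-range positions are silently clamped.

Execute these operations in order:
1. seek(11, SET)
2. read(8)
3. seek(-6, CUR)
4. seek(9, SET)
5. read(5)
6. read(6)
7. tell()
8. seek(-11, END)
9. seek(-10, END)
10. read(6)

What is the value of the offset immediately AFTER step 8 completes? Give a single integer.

After 1 (seek(11, SET)): offset=11
After 2 (read(8)): returned 'CRPS', offset=15
After 3 (seek(-6, CUR)): offset=9
After 4 (seek(9, SET)): offset=9
After 5 (read(5)): returned '6PCRP', offset=14
After 6 (read(6)): returned 'S', offset=15
After 7 (tell()): offset=15
After 8 (seek(-11, END)): offset=4

Answer: 4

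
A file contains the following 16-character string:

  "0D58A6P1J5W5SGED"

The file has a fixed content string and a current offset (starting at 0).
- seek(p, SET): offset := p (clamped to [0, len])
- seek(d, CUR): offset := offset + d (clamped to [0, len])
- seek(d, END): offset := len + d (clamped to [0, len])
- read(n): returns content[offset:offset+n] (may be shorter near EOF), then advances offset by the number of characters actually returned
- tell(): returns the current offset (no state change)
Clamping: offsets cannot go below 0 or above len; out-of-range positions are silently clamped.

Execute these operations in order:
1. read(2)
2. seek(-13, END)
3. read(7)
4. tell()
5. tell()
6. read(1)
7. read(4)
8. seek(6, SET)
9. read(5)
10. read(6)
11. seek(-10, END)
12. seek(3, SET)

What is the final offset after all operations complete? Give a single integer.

After 1 (read(2)): returned '0D', offset=2
After 2 (seek(-13, END)): offset=3
After 3 (read(7)): returned '8A6P1J5', offset=10
After 4 (tell()): offset=10
After 5 (tell()): offset=10
After 6 (read(1)): returned 'W', offset=11
After 7 (read(4)): returned '5SGE', offset=15
After 8 (seek(6, SET)): offset=6
After 9 (read(5)): returned 'P1J5W', offset=11
After 10 (read(6)): returned '5SGED', offset=16
After 11 (seek(-10, END)): offset=6
After 12 (seek(3, SET)): offset=3

Answer: 3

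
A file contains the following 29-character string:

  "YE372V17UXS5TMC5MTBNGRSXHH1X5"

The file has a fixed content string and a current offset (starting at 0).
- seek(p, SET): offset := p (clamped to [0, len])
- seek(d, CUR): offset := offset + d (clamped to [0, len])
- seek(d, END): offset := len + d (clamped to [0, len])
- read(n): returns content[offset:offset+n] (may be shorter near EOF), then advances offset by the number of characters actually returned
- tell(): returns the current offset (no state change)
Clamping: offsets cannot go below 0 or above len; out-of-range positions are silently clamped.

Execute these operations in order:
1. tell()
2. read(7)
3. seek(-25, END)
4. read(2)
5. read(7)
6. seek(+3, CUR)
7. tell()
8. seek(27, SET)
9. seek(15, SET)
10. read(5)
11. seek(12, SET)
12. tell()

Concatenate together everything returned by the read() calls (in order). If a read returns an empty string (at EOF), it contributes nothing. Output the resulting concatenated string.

After 1 (tell()): offset=0
After 2 (read(7)): returned 'YE372V1', offset=7
After 3 (seek(-25, END)): offset=4
After 4 (read(2)): returned '2V', offset=6
After 5 (read(7)): returned '17UXS5T', offset=13
After 6 (seek(+3, CUR)): offset=16
After 7 (tell()): offset=16
After 8 (seek(27, SET)): offset=27
After 9 (seek(15, SET)): offset=15
After 10 (read(5)): returned '5MTBN', offset=20
After 11 (seek(12, SET)): offset=12
After 12 (tell()): offset=12

Answer: YE372V12V17UXS5T5MTBN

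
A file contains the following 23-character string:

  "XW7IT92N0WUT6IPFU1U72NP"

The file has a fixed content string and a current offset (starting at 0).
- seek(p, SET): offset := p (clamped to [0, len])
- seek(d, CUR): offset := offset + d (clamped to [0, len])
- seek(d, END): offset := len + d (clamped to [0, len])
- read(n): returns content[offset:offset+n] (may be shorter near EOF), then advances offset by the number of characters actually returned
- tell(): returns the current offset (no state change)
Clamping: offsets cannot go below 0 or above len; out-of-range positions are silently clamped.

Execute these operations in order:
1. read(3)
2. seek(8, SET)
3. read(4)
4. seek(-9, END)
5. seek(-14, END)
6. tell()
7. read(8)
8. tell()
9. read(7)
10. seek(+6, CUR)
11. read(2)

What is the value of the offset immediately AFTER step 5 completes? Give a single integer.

After 1 (read(3)): returned 'XW7', offset=3
After 2 (seek(8, SET)): offset=8
After 3 (read(4)): returned '0WUT', offset=12
After 4 (seek(-9, END)): offset=14
After 5 (seek(-14, END)): offset=9

Answer: 9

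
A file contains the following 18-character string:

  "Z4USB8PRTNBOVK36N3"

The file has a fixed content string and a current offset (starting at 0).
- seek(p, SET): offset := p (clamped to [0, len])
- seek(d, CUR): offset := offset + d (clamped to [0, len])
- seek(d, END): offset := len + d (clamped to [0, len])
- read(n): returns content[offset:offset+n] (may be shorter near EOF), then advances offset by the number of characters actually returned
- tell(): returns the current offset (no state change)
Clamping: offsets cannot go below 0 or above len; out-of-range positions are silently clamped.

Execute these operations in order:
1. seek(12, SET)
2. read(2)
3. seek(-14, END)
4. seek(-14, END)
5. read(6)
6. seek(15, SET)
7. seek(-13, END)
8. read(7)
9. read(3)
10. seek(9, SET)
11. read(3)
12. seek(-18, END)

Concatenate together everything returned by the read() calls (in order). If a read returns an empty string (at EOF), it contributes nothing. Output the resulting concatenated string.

After 1 (seek(12, SET)): offset=12
After 2 (read(2)): returned 'VK', offset=14
After 3 (seek(-14, END)): offset=4
After 4 (seek(-14, END)): offset=4
After 5 (read(6)): returned 'B8PRTN', offset=10
After 6 (seek(15, SET)): offset=15
After 7 (seek(-13, END)): offset=5
After 8 (read(7)): returned '8PRTNBO', offset=12
After 9 (read(3)): returned 'VK3', offset=15
After 10 (seek(9, SET)): offset=9
After 11 (read(3)): returned 'NBO', offset=12
After 12 (seek(-18, END)): offset=0

Answer: VKB8PRTN8PRTNBOVK3NBO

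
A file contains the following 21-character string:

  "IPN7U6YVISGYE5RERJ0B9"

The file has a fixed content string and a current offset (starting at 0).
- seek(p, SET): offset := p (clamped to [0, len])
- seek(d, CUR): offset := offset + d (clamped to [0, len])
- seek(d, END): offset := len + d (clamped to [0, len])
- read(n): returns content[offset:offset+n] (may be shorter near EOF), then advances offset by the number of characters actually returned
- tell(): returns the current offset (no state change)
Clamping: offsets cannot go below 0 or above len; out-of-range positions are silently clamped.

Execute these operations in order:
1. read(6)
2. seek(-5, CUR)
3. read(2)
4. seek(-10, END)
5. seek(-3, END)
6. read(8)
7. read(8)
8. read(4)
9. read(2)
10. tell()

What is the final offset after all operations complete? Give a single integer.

Answer: 21

Derivation:
After 1 (read(6)): returned 'IPN7U6', offset=6
After 2 (seek(-5, CUR)): offset=1
After 3 (read(2)): returned 'PN', offset=3
After 4 (seek(-10, END)): offset=11
After 5 (seek(-3, END)): offset=18
After 6 (read(8)): returned '0B9', offset=21
After 7 (read(8)): returned '', offset=21
After 8 (read(4)): returned '', offset=21
After 9 (read(2)): returned '', offset=21
After 10 (tell()): offset=21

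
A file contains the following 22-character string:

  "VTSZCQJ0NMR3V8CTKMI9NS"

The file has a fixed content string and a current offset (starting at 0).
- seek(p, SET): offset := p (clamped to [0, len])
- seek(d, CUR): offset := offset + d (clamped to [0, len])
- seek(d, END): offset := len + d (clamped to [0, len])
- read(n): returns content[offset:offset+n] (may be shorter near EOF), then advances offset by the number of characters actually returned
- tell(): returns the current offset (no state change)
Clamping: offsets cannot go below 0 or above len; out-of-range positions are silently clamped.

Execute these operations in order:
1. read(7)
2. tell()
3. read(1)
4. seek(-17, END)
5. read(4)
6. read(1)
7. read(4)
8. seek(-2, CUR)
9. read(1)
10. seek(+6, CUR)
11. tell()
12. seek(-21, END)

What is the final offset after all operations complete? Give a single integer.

Answer: 1

Derivation:
After 1 (read(7)): returned 'VTSZCQJ', offset=7
After 2 (tell()): offset=7
After 3 (read(1)): returned '0', offset=8
After 4 (seek(-17, END)): offset=5
After 5 (read(4)): returned 'QJ0N', offset=9
After 6 (read(1)): returned 'M', offset=10
After 7 (read(4)): returned 'R3V8', offset=14
After 8 (seek(-2, CUR)): offset=12
After 9 (read(1)): returned 'V', offset=13
After 10 (seek(+6, CUR)): offset=19
After 11 (tell()): offset=19
After 12 (seek(-21, END)): offset=1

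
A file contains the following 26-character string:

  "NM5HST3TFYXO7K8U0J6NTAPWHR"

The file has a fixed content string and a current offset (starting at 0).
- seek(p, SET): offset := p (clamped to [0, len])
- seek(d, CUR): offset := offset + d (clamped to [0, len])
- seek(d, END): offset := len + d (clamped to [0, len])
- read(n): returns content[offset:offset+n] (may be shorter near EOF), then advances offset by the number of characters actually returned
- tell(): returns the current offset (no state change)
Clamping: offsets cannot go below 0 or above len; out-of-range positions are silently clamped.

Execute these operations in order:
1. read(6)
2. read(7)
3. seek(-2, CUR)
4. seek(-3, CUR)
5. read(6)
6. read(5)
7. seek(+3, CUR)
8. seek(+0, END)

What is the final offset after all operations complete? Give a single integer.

Answer: 26

Derivation:
After 1 (read(6)): returned 'NM5HST', offset=6
After 2 (read(7)): returned '3TFYXO7', offset=13
After 3 (seek(-2, CUR)): offset=11
After 4 (seek(-3, CUR)): offset=8
After 5 (read(6)): returned 'FYXO7K', offset=14
After 6 (read(5)): returned '8U0J6', offset=19
After 7 (seek(+3, CUR)): offset=22
After 8 (seek(+0, END)): offset=26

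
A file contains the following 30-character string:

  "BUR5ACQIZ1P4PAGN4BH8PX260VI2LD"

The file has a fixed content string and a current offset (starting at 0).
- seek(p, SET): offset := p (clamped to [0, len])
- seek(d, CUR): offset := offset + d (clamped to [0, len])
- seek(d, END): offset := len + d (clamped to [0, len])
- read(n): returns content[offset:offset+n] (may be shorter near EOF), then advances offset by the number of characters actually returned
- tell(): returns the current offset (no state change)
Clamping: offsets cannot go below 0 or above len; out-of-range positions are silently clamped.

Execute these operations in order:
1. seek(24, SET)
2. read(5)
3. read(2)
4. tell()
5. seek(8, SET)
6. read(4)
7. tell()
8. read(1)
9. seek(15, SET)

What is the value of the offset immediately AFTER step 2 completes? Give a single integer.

After 1 (seek(24, SET)): offset=24
After 2 (read(5)): returned '0VI2L', offset=29

Answer: 29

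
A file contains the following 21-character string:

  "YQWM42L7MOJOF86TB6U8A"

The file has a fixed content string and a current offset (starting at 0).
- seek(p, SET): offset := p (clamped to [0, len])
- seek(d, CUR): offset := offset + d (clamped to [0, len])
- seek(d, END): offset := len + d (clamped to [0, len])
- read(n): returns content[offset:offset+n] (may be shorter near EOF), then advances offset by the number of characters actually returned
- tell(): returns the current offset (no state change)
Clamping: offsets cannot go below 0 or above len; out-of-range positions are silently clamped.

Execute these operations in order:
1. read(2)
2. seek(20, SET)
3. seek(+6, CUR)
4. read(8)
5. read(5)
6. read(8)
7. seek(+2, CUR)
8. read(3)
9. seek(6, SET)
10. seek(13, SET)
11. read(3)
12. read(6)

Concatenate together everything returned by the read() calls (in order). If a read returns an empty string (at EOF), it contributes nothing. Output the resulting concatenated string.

After 1 (read(2)): returned 'YQ', offset=2
After 2 (seek(20, SET)): offset=20
After 3 (seek(+6, CUR)): offset=21
After 4 (read(8)): returned '', offset=21
After 5 (read(5)): returned '', offset=21
After 6 (read(8)): returned '', offset=21
After 7 (seek(+2, CUR)): offset=21
After 8 (read(3)): returned '', offset=21
After 9 (seek(6, SET)): offset=6
After 10 (seek(13, SET)): offset=13
After 11 (read(3)): returned '86T', offset=16
After 12 (read(6)): returned 'B6U8A', offset=21

Answer: YQ86TB6U8A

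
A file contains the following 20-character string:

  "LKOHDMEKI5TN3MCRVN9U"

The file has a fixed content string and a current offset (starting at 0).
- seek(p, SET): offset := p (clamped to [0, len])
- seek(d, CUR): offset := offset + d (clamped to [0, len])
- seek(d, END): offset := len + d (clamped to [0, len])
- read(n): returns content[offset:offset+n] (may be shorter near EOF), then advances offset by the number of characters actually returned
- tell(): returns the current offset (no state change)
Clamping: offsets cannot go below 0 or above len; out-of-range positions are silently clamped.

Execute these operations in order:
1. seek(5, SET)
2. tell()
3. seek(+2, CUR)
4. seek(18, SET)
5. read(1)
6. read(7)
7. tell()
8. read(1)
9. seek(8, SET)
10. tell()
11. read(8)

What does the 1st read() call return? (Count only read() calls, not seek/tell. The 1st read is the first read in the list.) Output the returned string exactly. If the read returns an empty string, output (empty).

After 1 (seek(5, SET)): offset=5
After 2 (tell()): offset=5
After 3 (seek(+2, CUR)): offset=7
After 4 (seek(18, SET)): offset=18
After 5 (read(1)): returned '9', offset=19
After 6 (read(7)): returned 'U', offset=20
After 7 (tell()): offset=20
After 8 (read(1)): returned '', offset=20
After 9 (seek(8, SET)): offset=8
After 10 (tell()): offset=8
After 11 (read(8)): returned 'I5TN3MCR', offset=16

Answer: 9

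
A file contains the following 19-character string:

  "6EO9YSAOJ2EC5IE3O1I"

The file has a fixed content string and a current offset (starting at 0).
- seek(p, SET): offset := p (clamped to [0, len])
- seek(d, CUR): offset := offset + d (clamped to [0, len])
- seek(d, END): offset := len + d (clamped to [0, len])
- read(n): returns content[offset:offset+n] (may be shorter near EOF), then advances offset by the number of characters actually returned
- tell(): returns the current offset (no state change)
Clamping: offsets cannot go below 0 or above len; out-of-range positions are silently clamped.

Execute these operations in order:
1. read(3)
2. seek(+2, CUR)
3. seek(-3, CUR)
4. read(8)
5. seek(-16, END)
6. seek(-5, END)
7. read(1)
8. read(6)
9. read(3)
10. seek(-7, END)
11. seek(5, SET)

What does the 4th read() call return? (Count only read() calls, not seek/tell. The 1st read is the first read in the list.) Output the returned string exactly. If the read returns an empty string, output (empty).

After 1 (read(3)): returned '6EO', offset=3
After 2 (seek(+2, CUR)): offset=5
After 3 (seek(-3, CUR)): offset=2
After 4 (read(8)): returned 'O9YSAOJ2', offset=10
After 5 (seek(-16, END)): offset=3
After 6 (seek(-5, END)): offset=14
After 7 (read(1)): returned 'E', offset=15
After 8 (read(6)): returned '3O1I', offset=19
After 9 (read(3)): returned '', offset=19
After 10 (seek(-7, END)): offset=12
After 11 (seek(5, SET)): offset=5

Answer: 3O1I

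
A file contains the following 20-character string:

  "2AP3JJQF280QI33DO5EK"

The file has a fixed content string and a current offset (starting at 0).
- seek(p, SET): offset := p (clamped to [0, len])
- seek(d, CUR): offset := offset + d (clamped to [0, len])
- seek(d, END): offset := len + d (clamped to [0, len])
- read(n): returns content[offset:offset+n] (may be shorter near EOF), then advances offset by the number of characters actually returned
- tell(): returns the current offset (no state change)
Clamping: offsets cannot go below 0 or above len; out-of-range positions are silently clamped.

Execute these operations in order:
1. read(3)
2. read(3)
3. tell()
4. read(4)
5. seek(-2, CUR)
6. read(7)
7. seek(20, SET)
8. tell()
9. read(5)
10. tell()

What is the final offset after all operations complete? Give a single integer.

After 1 (read(3)): returned '2AP', offset=3
After 2 (read(3)): returned '3JJ', offset=6
After 3 (tell()): offset=6
After 4 (read(4)): returned 'QF28', offset=10
After 5 (seek(-2, CUR)): offset=8
After 6 (read(7)): returned '280QI33', offset=15
After 7 (seek(20, SET)): offset=20
After 8 (tell()): offset=20
After 9 (read(5)): returned '', offset=20
After 10 (tell()): offset=20

Answer: 20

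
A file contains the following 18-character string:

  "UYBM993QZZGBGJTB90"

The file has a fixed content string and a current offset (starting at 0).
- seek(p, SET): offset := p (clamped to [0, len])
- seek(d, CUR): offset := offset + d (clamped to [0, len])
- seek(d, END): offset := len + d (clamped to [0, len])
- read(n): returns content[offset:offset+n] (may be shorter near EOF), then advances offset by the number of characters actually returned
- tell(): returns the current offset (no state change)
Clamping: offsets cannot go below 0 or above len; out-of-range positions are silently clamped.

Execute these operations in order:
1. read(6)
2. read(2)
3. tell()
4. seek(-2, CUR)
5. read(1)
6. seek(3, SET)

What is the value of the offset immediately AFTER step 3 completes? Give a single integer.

After 1 (read(6)): returned 'UYBM99', offset=6
After 2 (read(2)): returned '3Q', offset=8
After 3 (tell()): offset=8

Answer: 8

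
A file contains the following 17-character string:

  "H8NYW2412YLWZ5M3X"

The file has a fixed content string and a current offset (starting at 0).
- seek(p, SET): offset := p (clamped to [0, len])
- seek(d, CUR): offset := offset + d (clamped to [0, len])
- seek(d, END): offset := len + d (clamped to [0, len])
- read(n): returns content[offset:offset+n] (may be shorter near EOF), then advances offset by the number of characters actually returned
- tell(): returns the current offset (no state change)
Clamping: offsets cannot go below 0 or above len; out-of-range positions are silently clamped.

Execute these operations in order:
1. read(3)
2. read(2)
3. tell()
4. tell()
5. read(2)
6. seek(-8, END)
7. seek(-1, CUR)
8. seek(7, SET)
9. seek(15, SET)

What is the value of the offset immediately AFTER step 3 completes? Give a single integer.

After 1 (read(3)): returned 'H8N', offset=3
After 2 (read(2)): returned 'YW', offset=5
After 3 (tell()): offset=5

Answer: 5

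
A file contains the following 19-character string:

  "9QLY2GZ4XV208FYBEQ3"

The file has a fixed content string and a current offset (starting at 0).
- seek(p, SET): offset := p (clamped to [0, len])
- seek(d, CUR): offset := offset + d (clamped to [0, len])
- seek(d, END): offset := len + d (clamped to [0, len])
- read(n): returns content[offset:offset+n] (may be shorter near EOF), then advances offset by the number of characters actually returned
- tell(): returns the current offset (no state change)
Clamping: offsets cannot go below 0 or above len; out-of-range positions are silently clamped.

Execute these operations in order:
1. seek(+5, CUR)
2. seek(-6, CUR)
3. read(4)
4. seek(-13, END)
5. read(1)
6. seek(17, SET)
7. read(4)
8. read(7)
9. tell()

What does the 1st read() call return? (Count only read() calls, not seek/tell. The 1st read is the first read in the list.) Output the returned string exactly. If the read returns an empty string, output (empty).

Answer: 9QLY

Derivation:
After 1 (seek(+5, CUR)): offset=5
After 2 (seek(-6, CUR)): offset=0
After 3 (read(4)): returned '9QLY', offset=4
After 4 (seek(-13, END)): offset=6
After 5 (read(1)): returned 'Z', offset=7
After 6 (seek(17, SET)): offset=17
After 7 (read(4)): returned 'Q3', offset=19
After 8 (read(7)): returned '', offset=19
After 9 (tell()): offset=19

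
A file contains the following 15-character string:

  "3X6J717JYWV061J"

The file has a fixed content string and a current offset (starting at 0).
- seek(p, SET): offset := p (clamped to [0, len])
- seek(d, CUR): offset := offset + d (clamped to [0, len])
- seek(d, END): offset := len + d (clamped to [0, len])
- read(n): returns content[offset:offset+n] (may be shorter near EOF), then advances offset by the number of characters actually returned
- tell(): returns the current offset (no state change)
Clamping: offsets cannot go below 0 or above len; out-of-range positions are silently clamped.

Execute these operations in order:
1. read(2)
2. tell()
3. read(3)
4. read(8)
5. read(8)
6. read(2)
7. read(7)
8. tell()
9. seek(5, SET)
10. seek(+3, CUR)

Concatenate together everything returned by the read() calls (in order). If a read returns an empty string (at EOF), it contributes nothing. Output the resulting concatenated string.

Answer: 3X6J717JYWV061J

Derivation:
After 1 (read(2)): returned '3X', offset=2
After 2 (tell()): offset=2
After 3 (read(3)): returned '6J7', offset=5
After 4 (read(8)): returned '17JYWV06', offset=13
After 5 (read(8)): returned '1J', offset=15
After 6 (read(2)): returned '', offset=15
After 7 (read(7)): returned '', offset=15
After 8 (tell()): offset=15
After 9 (seek(5, SET)): offset=5
After 10 (seek(+3, CUR)): offset=8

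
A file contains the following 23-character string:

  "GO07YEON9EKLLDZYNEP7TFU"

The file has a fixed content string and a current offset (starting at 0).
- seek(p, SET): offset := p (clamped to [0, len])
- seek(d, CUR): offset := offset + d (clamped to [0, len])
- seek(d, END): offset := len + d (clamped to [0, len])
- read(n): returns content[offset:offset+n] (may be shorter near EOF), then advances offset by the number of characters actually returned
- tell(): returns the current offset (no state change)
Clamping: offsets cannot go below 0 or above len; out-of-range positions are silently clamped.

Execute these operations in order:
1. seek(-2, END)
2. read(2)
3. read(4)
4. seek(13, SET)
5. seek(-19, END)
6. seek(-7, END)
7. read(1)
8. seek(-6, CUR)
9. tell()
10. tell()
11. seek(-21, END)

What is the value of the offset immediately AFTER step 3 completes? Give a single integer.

Answer: 23

Derivation:
After 1 (seek(-2, END)): offset=21
After 2 (read(2)): returned 'FU', offset=23
After 3 (read(4)): returned '', offset=23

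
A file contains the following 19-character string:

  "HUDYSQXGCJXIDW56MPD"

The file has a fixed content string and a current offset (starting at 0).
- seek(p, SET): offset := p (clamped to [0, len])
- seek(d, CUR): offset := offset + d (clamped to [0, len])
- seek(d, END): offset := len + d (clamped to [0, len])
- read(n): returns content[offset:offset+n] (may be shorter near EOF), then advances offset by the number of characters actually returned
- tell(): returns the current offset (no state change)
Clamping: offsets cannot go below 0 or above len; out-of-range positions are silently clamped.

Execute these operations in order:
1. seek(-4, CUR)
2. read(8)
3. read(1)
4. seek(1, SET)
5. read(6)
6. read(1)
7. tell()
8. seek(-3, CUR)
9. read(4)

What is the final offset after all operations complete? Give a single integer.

Answer: 9

Derivation:
After 1 (seek(-4, CUR)): offset=0
After 2 (read(8)): returned 'HUDYSQXG', offset=8
After 3 (read(1)): returned 'C', offset=9
After 4 (seek(1, SET)): offset=1
After 5 (read(6)): returned 'UDYSQX', offset=7
After 6 (read(1)): returned 'G', offset=8
After 7 (tell()): offset=8
After 8 (seek(-3, CUR)): offset=5
After 9 (read(4)): returned 'QXGC', offset=9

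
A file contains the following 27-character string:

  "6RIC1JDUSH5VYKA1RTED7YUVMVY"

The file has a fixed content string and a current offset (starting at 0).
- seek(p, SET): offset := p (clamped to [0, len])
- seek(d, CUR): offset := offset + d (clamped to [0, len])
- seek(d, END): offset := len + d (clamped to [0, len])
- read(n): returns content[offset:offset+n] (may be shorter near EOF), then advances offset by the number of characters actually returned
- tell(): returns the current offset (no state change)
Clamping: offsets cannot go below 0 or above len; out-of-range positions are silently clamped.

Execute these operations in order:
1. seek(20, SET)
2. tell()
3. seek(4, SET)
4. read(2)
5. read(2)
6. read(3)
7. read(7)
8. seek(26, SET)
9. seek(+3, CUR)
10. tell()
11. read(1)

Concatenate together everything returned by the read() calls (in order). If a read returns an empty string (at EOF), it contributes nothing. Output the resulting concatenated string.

After 1 (seek(20, SET)): offset=20
After 2 (tell()): offset=20
After 3 (seek(4, SET)): offset=4
After 4 (read(2)): returned '1J', offset=6
After 5 (read(2)): returned 'DU', offset=8
After 6 (read(3)): returned 'SH5', offset=11
After 7 (read(7)): returned 'VYKA1RT', offset=18
After 8 (seek(26, SET)): offset=26
After 9 (seek(+3, CUR)): offset=27
After 10 (tell()): offset=27
After 11 (read(1)): returned '', offset=27

Answer: 1JDUSH5VYKA1RT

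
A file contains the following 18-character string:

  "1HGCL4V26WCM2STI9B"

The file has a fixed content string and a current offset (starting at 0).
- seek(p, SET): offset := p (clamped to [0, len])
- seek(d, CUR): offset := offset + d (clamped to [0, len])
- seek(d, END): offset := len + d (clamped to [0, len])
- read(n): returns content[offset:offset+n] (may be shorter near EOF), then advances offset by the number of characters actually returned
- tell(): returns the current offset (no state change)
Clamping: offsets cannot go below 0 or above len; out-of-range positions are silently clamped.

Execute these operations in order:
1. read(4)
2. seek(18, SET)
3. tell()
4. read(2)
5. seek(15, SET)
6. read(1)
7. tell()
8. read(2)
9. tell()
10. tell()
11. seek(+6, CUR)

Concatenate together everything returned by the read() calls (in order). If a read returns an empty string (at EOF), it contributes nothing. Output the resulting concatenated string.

Answer: 1HGCI9B

Derivation:
After 1 (read(4)): returned '1HGC', offset=4
After 2 (seek(18, SET)): offset=18
After 3 (tell()): offset=18
After 4 (read(2)): returned '', offset=18
After 5 (seek(15, SET)): offset=15
After 6 (read(1)): returned 'I', offset=16
After 7 (tell()): offset=16
After 8 (read(2)): returned '9B', offset=18
After 9 (tell()): offset=18
After 10 (tell()): offset=18
After 11 (seek(+6, CUR)): offset=18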